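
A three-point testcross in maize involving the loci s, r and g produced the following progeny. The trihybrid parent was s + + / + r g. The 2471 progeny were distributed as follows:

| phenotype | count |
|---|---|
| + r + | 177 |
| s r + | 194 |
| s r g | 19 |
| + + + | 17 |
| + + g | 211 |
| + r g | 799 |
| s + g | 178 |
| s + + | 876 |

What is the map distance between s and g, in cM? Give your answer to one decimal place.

The two rarest classes, + + + and s r g, are the double crossovers. Comparing them with the parentals, only the s allele has switched, so s is the middle locus and the order is g – s – r.
Crossovers in the g–s interval produce the single-crossover classes s + g and + r + (178 + 177 = 355) plus the double crossovers (36).
RF(g–s) = (355 + 36) / 2471 = 391/2471 = 0.1582 → 15.8 cM.

15.8 cM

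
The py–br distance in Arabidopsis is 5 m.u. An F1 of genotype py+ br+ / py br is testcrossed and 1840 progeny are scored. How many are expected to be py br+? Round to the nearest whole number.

A map distance of 5 m.u. corresponds to a recombination frequency of 0.050.
The F1 is py+ br+ / py br, so py br+ is a recombinant gamete class with expected frequency r/2 = 0.050/2 = 0.0250.
Expected number = 0.0250 × 1840 = 46.00 ≈ 46.

46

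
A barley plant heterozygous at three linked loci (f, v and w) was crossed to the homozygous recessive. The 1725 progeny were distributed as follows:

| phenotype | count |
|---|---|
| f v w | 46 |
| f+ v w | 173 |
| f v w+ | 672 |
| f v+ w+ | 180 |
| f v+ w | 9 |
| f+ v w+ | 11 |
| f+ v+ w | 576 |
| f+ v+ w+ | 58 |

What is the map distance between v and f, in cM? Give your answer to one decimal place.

21.6 cM

The two most frequent reciprocal classes, f+ v+ w and f v w+, are the parental types, so the F1 was f+ v+ w / f v w+.
The two rarest classes, f v+ w and f+ v w+, are the double crossovers. Comparing them with the parentals, only the f allele has switched, so f is the middle locus and the order is w – f – v.
Crossovers in the f–v interval produce the single-crossover classes f+ v w and f v+ w+ (173 + 180 = 353) plus the double crossovers (20).
RF(f–v) = (353 + 20) / 1725 = 373/1725 = 0.2162 → 21.6 cM.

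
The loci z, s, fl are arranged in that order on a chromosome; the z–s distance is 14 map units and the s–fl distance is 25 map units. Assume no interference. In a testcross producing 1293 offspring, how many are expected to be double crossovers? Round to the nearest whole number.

45

Map distances give recombination frequencies of 0.140 and 0.250 for the two intervals.
With no interference, expected double-crossover frequency = 0.140 × 0.250 = 0.03500.
Expected number = 0.03500 × 1293 = 45.26 ≈ 45.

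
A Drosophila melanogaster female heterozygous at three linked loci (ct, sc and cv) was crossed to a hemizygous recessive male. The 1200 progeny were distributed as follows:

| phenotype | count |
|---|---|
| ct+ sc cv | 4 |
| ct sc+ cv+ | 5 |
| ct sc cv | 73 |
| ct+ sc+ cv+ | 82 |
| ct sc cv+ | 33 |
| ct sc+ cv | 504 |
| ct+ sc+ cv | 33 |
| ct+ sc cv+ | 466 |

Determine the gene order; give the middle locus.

cv

The two most frequent reciprocal classes, ct sc+ cv and ct+ sc cv+, are the parental types, so the F1 was ct sc+ cv / ct+ sc cv+.
The two rarest classes, ct sc+ cv+ and ct+ sc cv, are the double crossovers. Comparing them with the parentals, only the cv allele has switched, so cv is the middle locus and the order is sc – cv – ct.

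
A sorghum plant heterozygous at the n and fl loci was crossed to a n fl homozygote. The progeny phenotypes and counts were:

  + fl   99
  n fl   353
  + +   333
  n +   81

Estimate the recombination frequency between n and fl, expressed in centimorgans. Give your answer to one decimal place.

20.8 centimorgans

The two most frequent classes, + + (333) and n fl (353), are the parental types, so the F1 was + + / n fl.
The recombinant classes are + fl and n +: 99 + 81 = 180.
Recombination frequency = 180/866 = 0.2079 ≈ 20.8%, i.e. 20.8 centimorgans.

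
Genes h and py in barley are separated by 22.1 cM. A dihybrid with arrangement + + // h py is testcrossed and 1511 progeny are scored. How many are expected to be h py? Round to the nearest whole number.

A map distance of 22.1 cM corresponds to a recombination frequency of 0.221.
The F1 is + + / h py, so h py is a parental gamete class with expected frequency (1 − r)/2 = 0.779/2 = 0.3895.
Expected number = 0.3895 × 1511 = 588.53 ≈ 589.

589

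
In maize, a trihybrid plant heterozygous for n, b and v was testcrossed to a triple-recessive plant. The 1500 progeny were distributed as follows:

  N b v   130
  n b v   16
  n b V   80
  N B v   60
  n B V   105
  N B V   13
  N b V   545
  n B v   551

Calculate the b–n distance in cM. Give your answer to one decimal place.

11.3 cM

The two most frequent reciprocal classes, n B v and N b V, are the parental types, so the F1 was n B v / N b V.
The two rarest classes, n b v and N B V, are the double crossovers. Comparing them with the parentals, only the b allele has switched, so b is the middle locus and the order is n – b – v.
Crossovers in the n–b interval produce the single-crossover classes N B v and n b V (60 + 80 = 140) plus the double crossovers (29).
RF(n–b) = (140 + 29) / 1500 = 169/1500 = 0.1127 → 11.3 cM.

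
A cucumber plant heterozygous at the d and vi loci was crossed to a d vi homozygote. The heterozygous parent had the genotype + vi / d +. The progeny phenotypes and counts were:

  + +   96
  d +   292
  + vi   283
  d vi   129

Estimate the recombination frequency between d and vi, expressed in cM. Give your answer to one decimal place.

28.1 cM

The recombinant classes are + + and d vi: 96 + 129 = 225.
Recombination frequency = 225/800 = 0.2812 ≈ 28.1%, i.e. 28.1 cM.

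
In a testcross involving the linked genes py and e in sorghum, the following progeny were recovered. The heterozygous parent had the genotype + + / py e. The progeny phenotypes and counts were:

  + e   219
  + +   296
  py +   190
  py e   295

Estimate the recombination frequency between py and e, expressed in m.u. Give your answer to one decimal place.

The recombinant classes are + e and py +: 219 + 190 = 409.
Recombination frequency = 409/1000 = 0.4090 ≈ 40.9%, i.e. 40.9 m.u.

40.9 m.u.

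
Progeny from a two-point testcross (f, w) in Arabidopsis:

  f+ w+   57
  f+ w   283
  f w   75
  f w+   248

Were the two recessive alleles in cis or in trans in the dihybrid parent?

The two most frequent classes are f+ w (283) and f w+ (248); these are the parental (non-recombinant) types.
So the F1 carried f+ w on one chromosome and f w+ on the other — the recessive alleles are on opposite chromosomes (trans / repulsion).

trans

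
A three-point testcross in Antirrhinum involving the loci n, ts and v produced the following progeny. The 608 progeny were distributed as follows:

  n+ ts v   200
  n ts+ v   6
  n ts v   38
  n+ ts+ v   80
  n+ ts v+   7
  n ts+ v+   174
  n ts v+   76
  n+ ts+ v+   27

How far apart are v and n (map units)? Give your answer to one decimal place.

12.8 map units

The two most frequent reciprocal classes, n ts+ v+ and n+ ts v, are the parental types, so the F1 was n ts+ v+ / n+ ts v.
The two rarest classes, n ts+ v and n+ ts v+, are the double crossovers. Comparing them with the parentals, only the v allele has switched, so v is the middle locus and the order is ts – v – n.
Crossovers in the v–n interval produce the single-crossover classes n+ ts+ v+ and n ts v (27 + 38 = 65) plus the double crossovers (13).
RF(v–n) = (65 + 13) / 608 = 78/608 = 0.1283 → 12.8 map units.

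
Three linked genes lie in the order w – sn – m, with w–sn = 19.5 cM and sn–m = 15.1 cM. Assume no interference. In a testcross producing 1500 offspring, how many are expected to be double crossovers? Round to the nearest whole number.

44

Map distances give recombination frequencies of 0.195 and 0.151 for the two intervals.
With no interference, expected double-crossover frequency = 0.195 × 0.151 = 0.02944.
Expected number = 0.02944 × 1500 = 44.17 ≈ 44.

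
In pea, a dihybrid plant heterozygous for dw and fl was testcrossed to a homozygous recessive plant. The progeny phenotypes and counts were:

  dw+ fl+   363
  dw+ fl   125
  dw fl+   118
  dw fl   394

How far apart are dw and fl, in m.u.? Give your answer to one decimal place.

The two most frequent classes, dw+ fl+ (363) and dw fl (394), are the parental types, so the F1 was dw+ fl+ / dw fl.
The recombinant classes are dw+ fl and dw fl+: 125 + 118 = 243.
Recombination frequency = 243/1000 = 0.2430 ≈ 24.3%, i.e. 24.3 m.u.

24.3 m.u.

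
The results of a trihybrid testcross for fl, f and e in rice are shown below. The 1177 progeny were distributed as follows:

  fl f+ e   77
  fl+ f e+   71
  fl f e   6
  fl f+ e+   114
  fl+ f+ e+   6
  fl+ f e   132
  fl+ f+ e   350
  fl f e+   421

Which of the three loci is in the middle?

The two most frequent reciprocal classes, fl+ f+ e and fl f e+, are the parental types, so the F1 was fl+ f+ e / fl f e+.
The two rarest classes, fl+ f+ e+ and fl f e, are the double crossovers. Comparing them with the parentals, only the e allele has switched, so e is the middle locus and the order is f – e – fl.

e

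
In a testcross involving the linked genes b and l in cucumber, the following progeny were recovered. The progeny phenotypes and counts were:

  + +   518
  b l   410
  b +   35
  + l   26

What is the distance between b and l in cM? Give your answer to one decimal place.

The two most frequent classes, + + (518) and b l (410), are the parental types, so the F1 was + + / b l.
The recombinant classes are + l and b +: 26 + 35 = 61.
Recombination frequency = 61/989 = 0.0617 ≈ 6.2%, i.e. 6.2 cM.

6.2 cM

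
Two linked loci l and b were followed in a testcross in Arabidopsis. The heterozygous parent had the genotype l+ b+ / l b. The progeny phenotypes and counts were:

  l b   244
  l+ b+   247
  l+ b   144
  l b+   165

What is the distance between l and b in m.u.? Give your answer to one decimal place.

38.6 m.u.

The recombinant classes are l+ b and l b+: 144 + 165 = 309.
Recombination frequency = 309/800 = 0.3862 ≈ 38.6%, i.e. 38.6 m.u.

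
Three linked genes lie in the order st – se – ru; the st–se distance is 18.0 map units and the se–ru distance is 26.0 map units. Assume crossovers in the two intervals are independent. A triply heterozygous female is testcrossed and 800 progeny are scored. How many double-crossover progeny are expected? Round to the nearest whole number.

37

Map distances give recombination frequencies of 0.180 and 0.260 for the two intervals.
With no interference, expected double-crossover frequency = 0.180 × 0.260 = 0.04680.
Expected number = 0.04680 × 800 = 37.44 ≈ 37.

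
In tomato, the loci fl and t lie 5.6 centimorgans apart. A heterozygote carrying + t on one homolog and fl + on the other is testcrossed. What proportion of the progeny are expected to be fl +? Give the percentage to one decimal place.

47.2%

A map distance of 5.6 centimorgans corresponds to a recombination frequency of 0.056.
The F1 is + t / fl +, so fl + is a parental gamete class with expected frequency (1 − r)/2 = 0.944/2 = 0.4720.
That is 0.4720 = 47.2% of the progeny.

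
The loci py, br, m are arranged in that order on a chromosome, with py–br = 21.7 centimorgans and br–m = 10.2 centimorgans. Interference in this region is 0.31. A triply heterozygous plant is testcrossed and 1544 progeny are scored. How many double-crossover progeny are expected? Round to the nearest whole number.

Map distances give recombination frequencies of 0.217 and 0.102 for the two intervals.
With interference 0.31 (so coincidence = 0.69), expected double-crossover frequency = 0.217 × 0.102 × 0.69 = 0.01527.
Expected number = 0.01527 × 1544 = 23.58 ≈ 24.

24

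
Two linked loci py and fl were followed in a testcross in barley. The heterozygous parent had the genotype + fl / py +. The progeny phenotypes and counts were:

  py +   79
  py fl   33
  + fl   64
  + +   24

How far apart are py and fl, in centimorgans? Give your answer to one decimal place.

28.5 centimorgans

The recombinant classes are + + and py fl: 24 + 33 = 57.
Recombination frequency = 57/200 = 0.2850 ≈ 28.5%, i.e. 28.5 centimorgans.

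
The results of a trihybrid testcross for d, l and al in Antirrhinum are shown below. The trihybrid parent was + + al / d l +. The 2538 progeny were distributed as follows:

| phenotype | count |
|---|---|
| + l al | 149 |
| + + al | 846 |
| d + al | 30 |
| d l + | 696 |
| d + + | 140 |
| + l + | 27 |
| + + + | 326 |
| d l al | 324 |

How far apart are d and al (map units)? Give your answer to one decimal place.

The two rarest classes, d + al and + l +, are the double crossovers. Comparing them with the parentals, only the d allele has switched, so d is the middle locus and the order is al – d – l.
Crossovers in the al–d interval produce the single-crossover classes + + + and d l al (326 + 324 = 650) plus the double crossovers (57).
RF(al–d) = (650 + 57) / 2538 = 707/2538 = 0.2786 → 27.9 map units.

27.9 map units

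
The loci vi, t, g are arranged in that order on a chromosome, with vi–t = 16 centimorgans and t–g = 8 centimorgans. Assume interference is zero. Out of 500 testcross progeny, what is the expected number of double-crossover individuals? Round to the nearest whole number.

6

Map distances give recombination frequencies of 0.160 and 0.080 for the two intervals.
With no interference, expected double-crossover frequency = 0.160 × 0.080 = 0.01280.
Expected number = 0.01280 × 500 = 6.40 ≈ 6.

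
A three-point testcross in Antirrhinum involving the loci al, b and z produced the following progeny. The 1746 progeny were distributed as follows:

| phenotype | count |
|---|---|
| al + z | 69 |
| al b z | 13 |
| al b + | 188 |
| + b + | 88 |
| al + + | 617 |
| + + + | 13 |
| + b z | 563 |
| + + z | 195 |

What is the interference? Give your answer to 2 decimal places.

0.39

The two most frequent reciprocal classes, + b z and al + +, are the parental types, so the F1 was + b z / al + +.
The two rarest classes, al b z and + + +, are the double crossovers. Comparing them with the parentals, only the al allele has switched, so al is the middle locus and the order is b – al – z.
b–al: (383 + 26)/1746 = 0.2342; al–z: (157 + 26)/1746 = 0.1048.
Expected DCO frequency = 0.2342 × 0.1048 ≈ 0.02454; observed = 26/1746 ≈ 0.01489.
Coefficient of coincidence = 0.01489/0.02454 ≈ 0.61; interference = 1 − 0.61 = 0.39.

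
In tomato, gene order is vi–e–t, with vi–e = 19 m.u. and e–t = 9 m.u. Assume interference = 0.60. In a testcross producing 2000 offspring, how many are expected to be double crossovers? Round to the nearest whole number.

14

Map distances give recombination frequencies of 0.190 and 0.090 for the two intervals.
With interference 0.60 (so coincidence = 0.40), expected double-crossover frequency = 0.190 × 0.090 × 0.40 = 0.00684.
Expected number = 0.00684 × 2000 = 13.68 ≈ 14.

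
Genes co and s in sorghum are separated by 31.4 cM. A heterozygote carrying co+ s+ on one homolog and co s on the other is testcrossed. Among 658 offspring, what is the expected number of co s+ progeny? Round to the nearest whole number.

A map distance of 31.4 cM corresponds to a recombination frequency of 0.314.
The F1 is co+ s+ / co s, so co s+ is a recombinant gamete class with expected frequency r/2 = 0.314/2 = 0.1570.
Expected number = 0.1570 × 658 = 103.31 ≈ 103.

103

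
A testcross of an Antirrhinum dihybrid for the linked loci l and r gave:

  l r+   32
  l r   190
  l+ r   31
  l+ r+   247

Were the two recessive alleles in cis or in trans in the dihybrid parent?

The two most frequent classes are l+ r+ (247) and l r (190); these are the parental (non-recombinant) types.
So the F1 carried l+ r+ on one chromosome and l r on the other — the recessive alleles are on the same chromosome (cis / coupling).

cis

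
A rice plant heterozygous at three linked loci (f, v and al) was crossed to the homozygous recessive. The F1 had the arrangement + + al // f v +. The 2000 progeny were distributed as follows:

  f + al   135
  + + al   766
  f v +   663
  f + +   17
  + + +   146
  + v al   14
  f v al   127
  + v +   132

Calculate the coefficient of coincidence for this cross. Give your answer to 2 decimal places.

The two rarest classes, + v al and f + +, are the double crossovers. Comparing them with the parentals, only the v allele has switched, so v is the middle locus and the order is f – v – al.
f–v: (267 + 31)/2000 = 0.1490; v–al: (273 + 31)/2000 = 0.1520.
Expected DCO frequency = 0.1490 × 0.1520 ≈ 0.02265; observed = 31/2000 ≈ 0.01550.
Coefficient of coincidence = 0.01550/0.02265 ≈ 0.68.

0.68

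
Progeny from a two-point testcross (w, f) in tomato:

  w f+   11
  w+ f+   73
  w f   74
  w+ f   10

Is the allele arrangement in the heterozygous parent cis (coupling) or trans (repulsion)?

The two most frequent classes are w+ f+ (73) and w f (74); these are the parental (non-recombinant) types.
So the F1 carried w+ f+ on one chromosome and w f on the other — the recessive alleles are on the same chromosome (cis / coupling).

cis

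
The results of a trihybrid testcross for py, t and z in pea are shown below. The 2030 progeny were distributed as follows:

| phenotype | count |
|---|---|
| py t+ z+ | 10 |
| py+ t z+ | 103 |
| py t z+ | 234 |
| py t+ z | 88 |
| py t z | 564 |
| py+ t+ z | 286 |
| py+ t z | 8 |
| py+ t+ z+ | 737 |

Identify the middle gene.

py

The two most frequent reciprocal classes, py+ t+ z+ and py t z, are the parental types, so the F1 was py+ t+ z+ / py t z.
The two rarest classes, py t+ z+ and py+ t z, are the double crossovers. Comparing them with the parentals, only the py allele has switched, so py is the middle locus and the order is t – py – z.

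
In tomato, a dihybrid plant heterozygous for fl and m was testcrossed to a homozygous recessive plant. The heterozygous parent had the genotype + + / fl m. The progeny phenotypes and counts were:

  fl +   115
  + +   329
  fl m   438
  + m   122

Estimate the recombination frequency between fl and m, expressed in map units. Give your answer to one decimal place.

The recombinant classes are + m and fl +: 122 + 115 = 237.
Recombination frequency = 237/1004 = 0.2361 ≈ 23.6%, i.e. 23.6 map units.

23.6 map units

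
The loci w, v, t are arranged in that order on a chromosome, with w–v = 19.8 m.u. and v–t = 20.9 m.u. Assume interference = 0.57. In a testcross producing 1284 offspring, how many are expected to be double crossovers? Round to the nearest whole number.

Map distances give recombination frequencies of 0.198 and 0.209 for the two intervals.
With interference 0.57 (so coincidence = 0.43), expected double-crossover frequency = 0.198 × 0.209 × 0.43 = 0.01779.
Expected number = 0.01779 × 1284 = 22.85 ≈ 23.

23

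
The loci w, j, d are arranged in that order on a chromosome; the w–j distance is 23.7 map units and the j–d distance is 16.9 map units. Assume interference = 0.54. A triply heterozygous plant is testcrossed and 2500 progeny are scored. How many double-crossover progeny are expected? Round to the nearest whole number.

Map distances give recombination frequencies of 0.237 and 0.169 for the two intervals.
With interference 0.54 (so coincidence = 0.46), expected double-crossover frequency = 0.237 × 0.169 × 0.46 = 0.01842.
Expected number = 0.01842 × 2500 = 46.06 ≈ 46.

46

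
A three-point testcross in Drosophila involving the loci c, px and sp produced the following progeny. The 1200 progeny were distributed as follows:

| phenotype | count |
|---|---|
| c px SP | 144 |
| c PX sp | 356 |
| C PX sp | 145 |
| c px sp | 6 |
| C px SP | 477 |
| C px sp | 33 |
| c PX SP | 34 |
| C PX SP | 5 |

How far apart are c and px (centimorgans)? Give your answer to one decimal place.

25.0 centimorgans

The two most frequent reciprocal classes, C px SP and c PX sp, are the parental types, so the F1 was C px SP / c PX sp.
The two rarest classes, C PX SP and c px sp, are the double crossovers. Comparing them with the parentals, only the px allele has switched, so px is the middle locus and the order is sp – px – c.
Crossovers in the px–c interval produce the single-crossover classes c px SP and C PX sp (144 + 145 = 289) plus the double crossovers (11).
RF(px–c) = (289 + 11) / 1200 = 300/1200 = 0.2500 → 25.0 centimorgans.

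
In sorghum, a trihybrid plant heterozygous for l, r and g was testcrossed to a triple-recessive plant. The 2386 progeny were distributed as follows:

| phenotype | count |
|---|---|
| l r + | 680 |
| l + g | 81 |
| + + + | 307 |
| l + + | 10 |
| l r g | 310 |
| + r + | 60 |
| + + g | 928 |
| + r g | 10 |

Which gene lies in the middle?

The two most frequent reciprocal classes, l r + and + + g, are the parental types, so the F1 was l r + / + + g.
The two rarest classes, l + + and + r g, are the double crossovers. Comparing them with the parentals, only the r allele has switched, so r is the middle locus and the order is l – r – g.

r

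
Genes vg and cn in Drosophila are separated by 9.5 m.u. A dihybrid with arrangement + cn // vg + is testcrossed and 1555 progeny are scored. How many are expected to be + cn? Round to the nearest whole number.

704

A map distance of 9.5 m.u. corresponds to a recombination frequency of 0.095.
The F1 is + cn / vg +, so + cn is a parental gamete class with expected frequency (1 − r)/2 = 0.905/2 = 0.4525.
Expected number = 0.4525 × 1555 = 703.64 ≈ 704.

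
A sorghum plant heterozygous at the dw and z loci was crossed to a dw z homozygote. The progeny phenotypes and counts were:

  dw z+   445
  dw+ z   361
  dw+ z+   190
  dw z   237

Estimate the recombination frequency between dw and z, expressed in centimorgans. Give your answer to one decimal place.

The two most frequent classes, dw+ z (361) and dw z+ (445), are the parental types, so the F1 was dw+ z / dw z+.
The recombinant classes are dw+ z+ and dw z: 190 + 237 = 427.
Recombination frequency = 427/1233 = 0.3463 ≈ 34.6%, i.e. 34.6 centimorgans.

34.6 centimorgans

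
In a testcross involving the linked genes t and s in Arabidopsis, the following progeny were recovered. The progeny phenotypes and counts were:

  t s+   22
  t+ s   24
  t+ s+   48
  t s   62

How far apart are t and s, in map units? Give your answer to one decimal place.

29.5 map units

The two most frequent classes, t+ s+ (48) and t s (62), are the parental types, so the F1 was t+ s+ / t s.
The recombinant classes are t+ s and t s+: 24 + 22 = 46.
Recombination frequency = 46/156 = 0.2949 ≈ 29.5%, i.e. 29.5 map units.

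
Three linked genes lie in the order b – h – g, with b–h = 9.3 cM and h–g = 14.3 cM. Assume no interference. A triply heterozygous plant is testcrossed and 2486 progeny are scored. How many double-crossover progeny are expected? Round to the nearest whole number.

Map distances give recombination frequencies of 0.093 and 0.143 for the two intervals.
With no interference, expected double-crossover frequency = 0.093 × 0.143 = 0.01330.
Expected number = 0.01330 × 2486 = 33.06 ≈ 33.

33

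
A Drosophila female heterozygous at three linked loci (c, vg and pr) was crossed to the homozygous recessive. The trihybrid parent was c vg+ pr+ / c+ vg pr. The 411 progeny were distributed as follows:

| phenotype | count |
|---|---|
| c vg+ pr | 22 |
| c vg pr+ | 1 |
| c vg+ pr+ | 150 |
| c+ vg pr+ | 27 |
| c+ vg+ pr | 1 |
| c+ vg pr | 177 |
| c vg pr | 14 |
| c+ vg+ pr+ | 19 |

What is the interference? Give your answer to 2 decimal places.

0.54

The two rarest classes, c vg pr+ and c+ vg+ pr, are the double crossovers. Comparing them with the parentals, only the vg allele has switched, so vg is the middle locus and the order is c – vg – pr.
c–vg: (33 + 2)/411 = 0.0852; vg–pr: (49 + 2)/411 = 0.1241.
Expected DCO frequency = 0.0852 × 0.1241 ≈ 0.01057; observed = 2/411 ≈ 0.00487.
Coefficient of coincidence = 0.00487/0.01057 ≈ 0.46; interference = 1 − 0.46 = 0.54.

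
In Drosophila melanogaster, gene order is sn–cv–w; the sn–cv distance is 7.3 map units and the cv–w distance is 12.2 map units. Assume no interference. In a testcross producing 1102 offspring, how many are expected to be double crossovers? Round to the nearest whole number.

Map distances give recombination frequencies of 0.073 and 0.122 for the two intervals.
With no interference, expected double-crossover frequency = 0.073 × 0.122 = 0.00891.
Expected number = 0.00891 × 1102 = 9.81 ≈ 10.

10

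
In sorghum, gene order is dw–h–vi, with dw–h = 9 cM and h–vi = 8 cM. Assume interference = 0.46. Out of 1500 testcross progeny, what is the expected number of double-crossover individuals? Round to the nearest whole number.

Map distances give recombination frequencies of 0.090 and 0.080 for the two intervals.
With interference 0.46 (so coincidence = 0.54), expected double-crossover frequency = 0.090 × 0.080 × 0.54 = 0.00389.
Expected number = 0.00389 × 1500 = 5.83 ≈ 6.

6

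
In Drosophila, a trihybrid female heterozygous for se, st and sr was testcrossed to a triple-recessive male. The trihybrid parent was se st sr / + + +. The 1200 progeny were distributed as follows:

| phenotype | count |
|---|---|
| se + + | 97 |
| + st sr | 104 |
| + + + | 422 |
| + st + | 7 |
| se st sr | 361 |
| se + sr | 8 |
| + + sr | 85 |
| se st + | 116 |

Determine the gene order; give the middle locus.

The two rarest classes, se + sr and + st +, are the double crossovers. Comparing them with the parentals, only the st allele has switched, so st is the middle locus and the order is sr – st – se.

st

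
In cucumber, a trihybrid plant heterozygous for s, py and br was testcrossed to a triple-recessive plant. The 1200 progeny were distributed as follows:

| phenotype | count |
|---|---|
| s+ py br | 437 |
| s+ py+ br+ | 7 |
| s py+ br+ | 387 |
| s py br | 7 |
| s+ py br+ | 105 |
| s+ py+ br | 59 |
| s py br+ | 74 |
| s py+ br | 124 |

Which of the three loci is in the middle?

s

The two most frequent reciprocal classes, s py+ br+ and s+ py br, are the parental types, so the F1 was s py+ br+ / s+ py br.
The two rarest classes, s+ py+ br+ and s py br, are the double crossovers. Comparing them with the parentals, only the s allele has switched, so s is the middle locus and the order is py – s – br.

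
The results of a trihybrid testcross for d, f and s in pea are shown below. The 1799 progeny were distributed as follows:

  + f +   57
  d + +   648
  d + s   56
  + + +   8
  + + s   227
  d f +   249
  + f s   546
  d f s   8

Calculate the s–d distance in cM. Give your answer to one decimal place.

7.2 cM

The two most frequent reciprocal classes, d + + and + f s, are the parental types, so the F1 was d + + / + f s.
The two rarest classes, + + + and d f s, are the double crossovers. Comparing them with the parentals, only the d allele has switched, so d is the middle locus and the order is s – d – f.
Crossovers in the s–d interval produce the single-crossover classes d + s and + f + (56 + 57 = 113) plus the double crossovers (16).
RF(s–d) = (113 + 16) / 1799 = 129/1799 = 0.0717 → 7.2 cM.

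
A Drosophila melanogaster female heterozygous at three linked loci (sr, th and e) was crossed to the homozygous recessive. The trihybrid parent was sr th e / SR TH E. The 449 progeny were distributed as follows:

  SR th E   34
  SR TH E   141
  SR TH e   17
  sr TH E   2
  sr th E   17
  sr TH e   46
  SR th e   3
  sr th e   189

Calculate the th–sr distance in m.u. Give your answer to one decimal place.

18.9 m.u.

The two rarest classes, SR th e and sr TH E, are the double crossovers. Comparing them with the parentals, only the sr allele has switched, so sr is the middle locus and the order is th – sr – e.
Crossovers in the th–sr interval produce the single-crossover classes sr TH e and SR th E (46 + 34 = 80) plus the double crossovers (5).
RF(th–sr) = (80 + 5) / 449 = 85/449 = 0.1893 → 18.9 m.u.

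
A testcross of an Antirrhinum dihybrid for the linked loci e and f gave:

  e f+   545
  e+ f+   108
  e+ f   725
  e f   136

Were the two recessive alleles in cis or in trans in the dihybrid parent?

trans

The two most frequent classes are e+ f (725) and e f+ (545); these are the parental (non-recombinant) types.
So the F1 carried e+ f on one chromosome and e f+ on the other — the recessive alleles are on opposite chromosomes (trans / repulsion).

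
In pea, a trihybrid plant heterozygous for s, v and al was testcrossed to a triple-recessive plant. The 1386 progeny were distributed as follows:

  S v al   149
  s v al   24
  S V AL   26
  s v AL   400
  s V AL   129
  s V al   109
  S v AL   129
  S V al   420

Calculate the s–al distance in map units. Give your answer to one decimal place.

The two most frequent reciprocal classes, S V al and s v AL, are the parental types, so the F1 was S V al / s v AL.
The two rarest classes, S V AL and s v al, are the double crossovers. Comparing them with the parentals, only the al allele has switched, so al is the middle locus and the order is v – al – s.
Crossovers in the al–s interval produce the single-crossover classes s V al and S v AL (109 + 129 = 238) plus the double crossovers (50).
RF(al–s) = (238 + 50) / 1386 = 288/1386 = 0.2078 → 20.8 map units.

20.8 map units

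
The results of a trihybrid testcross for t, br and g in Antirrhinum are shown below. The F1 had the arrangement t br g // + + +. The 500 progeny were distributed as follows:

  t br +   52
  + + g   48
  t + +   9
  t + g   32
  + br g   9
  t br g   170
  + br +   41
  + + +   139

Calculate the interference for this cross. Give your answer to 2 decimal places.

0.16

The two rarest classes, + br g and t + +, are the double crossovers. Comparing them with the parentals, only the t allele has switched, so t is the middle locus and the order is g – t – br.
g–t: (100 + 18)/500 = 0.2360; t–br: (73 + 18)/500 = 0.1820.
Expected DCO frequency = 0.2360 × 0.1820 ≈ 0.04295; observed = 18/500 ≈ 0.03600.
Coefficient of coincidence = 0.03600/0.04295 ≈ 0.84; interference = 1 − 0.84 = 0.16.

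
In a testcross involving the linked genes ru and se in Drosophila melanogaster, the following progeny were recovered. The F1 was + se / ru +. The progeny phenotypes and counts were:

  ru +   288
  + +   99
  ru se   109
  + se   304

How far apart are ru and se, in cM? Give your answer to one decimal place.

26.0 cM

The recombinant classes are + + and ru se: 99 + 109 = 208.
Recombination frequency = 208/800 = 0.2600 ≈ 26.0%, i.e. 26.0 cM.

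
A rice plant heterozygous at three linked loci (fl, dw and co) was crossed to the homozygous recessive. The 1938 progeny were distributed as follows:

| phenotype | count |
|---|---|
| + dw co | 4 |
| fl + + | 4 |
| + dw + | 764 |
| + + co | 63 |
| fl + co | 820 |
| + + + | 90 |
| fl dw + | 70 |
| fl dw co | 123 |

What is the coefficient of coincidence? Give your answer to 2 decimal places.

0.50

The two most frequent reciprocal classes, fl + co and + dw +, are the parental types, so the F1 was fl + co / + dw +.
The two rarest classes, fl + + and + dw co, are the double crossovers. Comparing them with the parentals, only the co allele has switched, so co is the middle locus and the order is fl – co – dw.
fl–co: (133 + 8)/1938 = 0.0728; co–dw: (213 + 8)/1938 = 0.1140.
Expected DCO frequency = 0.0728 × 0.1140 ≈ 0.00830; observed = 8/1938 ≈ 0.00413.
Coefficient of coincidence = 0.00413/0.00830 ≈ 0.50.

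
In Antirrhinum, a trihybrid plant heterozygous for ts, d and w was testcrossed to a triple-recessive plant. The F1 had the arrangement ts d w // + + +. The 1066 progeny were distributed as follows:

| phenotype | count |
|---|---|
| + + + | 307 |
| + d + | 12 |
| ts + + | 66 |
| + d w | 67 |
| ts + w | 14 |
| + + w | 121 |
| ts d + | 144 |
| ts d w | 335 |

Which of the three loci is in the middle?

d

The two rarest classes, ts + w and + d +, are the double crossovers. Comparing them with the parentals, only the d allele has switched, so d is the middle locus and the order is w – d – ts.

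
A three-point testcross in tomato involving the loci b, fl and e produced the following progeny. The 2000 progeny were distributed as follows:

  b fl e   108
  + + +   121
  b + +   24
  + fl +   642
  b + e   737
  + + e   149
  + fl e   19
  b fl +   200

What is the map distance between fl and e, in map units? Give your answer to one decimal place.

The two most frequent reciprocal classes, + fl + and b + e, are the parental types, so the F1 was + fl + / b + e.
The two rarest classes, + fl e and b + +, are the double crossovers. Comparing them with the parentals, only the e allele has switched, so e is the middle locus and the order is b – e – fl.
Crossovers in the e–fl interval produce the single-crossover classes + + + and b fl e (121 + 108 = 229) plus the double crossovers (43).
RF(e–fl) = (229 + 43) / 2000 = 272/2000 = 0.1360 → 13.6 map units.

13.6 map units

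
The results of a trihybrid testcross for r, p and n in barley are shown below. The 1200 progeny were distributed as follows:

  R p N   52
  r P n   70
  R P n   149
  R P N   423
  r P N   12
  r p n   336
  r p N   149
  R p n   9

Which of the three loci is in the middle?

r

The two most frequent reciprocal classes, r p n and R P N, are the parental types, so the F1 was r p n / R P N.
The two rarest classes, R p n and r P N, are the double crossovers. Comparing them with the parentals, only the r allele has switched, so r is the middle locus and the order is p – r – n.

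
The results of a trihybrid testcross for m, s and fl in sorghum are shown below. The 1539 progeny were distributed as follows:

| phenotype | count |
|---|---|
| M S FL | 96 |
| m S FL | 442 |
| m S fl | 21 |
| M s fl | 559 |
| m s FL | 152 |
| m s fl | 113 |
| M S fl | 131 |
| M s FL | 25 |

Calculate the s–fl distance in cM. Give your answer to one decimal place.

The two most frequent reciprocal classes, M s fl and m S FL, are the parental types, so the F1 was M s fl / m S FL.
The two rarest classes, M s FL and m S fl, are the double crossovers. Comparing them with the parentals, only the fl allele has switched, so fl is the middle locus and the order is s – fl – m.
Crossovers in the s–fl interval produce the single-crossover classes M S fl and m s FL (131 + 152 = 283) plus the double crossovers (46).
RF(s–fl) = (283 + 46) / 1539 = 329/1539 = 0.2138 → 21.4 cM.

21.4 cM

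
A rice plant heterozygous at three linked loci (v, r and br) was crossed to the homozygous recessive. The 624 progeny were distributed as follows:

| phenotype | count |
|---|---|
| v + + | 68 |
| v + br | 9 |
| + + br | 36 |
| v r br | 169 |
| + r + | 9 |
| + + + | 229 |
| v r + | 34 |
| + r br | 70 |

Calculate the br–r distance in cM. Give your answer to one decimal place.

The two most frequent reciprocal classes, + + + and v r br, are the parental types, so the F1 was + + + / v r br.
The two rarest classes, + r + and v + br, are the double crossovers. Comparing them with the parentals, only the r allele has switched, so r is the middle locus and the order is br – r – v.
Crossovers in the br–r interval produce the single-crossover classes + + br and v r + (36 + 34 = 70) plus the double crossovers (18).
RF(br–r) = (70 + 18) / 624 = 88/624 = 0.1410 → 14.1 cM.

14.1 cM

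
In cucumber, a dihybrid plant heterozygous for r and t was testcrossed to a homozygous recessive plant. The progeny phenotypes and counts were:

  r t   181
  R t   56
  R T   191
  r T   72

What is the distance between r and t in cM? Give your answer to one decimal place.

The two most frequent classes, R T (191) and r t (181), are the parental types, so the F1 was R T / r t.
The recombinant classes are R t and r T: 56 + 72 = 128.
Recombination frequency = 128/500 = 0.2560 ≈ 25.6%, i.e. 25.6 cM.

25.6 cM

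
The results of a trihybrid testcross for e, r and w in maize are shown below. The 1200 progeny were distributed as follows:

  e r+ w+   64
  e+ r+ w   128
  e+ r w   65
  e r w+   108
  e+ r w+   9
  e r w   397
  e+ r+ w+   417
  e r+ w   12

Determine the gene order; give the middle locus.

r

The two most frequent reciprocal classes, e r w and e+ r+ w+, are the parental types, so the F1 was e r w / e+ r+ w+.
The two rarest classes, e r+ w and e+ r w+, are the double crossovers. Comparing them with the parentals, only the r allele has switched, so r is the middle locus and the order is e – r – w.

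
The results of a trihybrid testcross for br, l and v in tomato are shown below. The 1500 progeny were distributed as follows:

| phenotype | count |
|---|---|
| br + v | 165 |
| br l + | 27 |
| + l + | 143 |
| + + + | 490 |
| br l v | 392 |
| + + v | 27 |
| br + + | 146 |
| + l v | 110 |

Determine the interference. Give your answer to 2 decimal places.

The two most frequent reciprocal classes, + + + and br l v, are the parental types, so the F1 was + + + / br l v.
The two rarest classes, + + v and br l +, are the double crossovers. Comparing them with the parentals, only the v allele has switched, so v is the middle locus and the order is l – v – br.
l–v: (308 + 54)/1500 = 0.2413; v–br: (256 + 54)/1500 = 0.2067.
Expected DCO frequency = 0.2413 × 0.2067 ≈ 0.04988; observed = 54/1500 ≈ 0.03600.
Coefficient of coincidence = 0.03600/0.04988 ≈ 0.72; interference = 1 − 0.72 = 0.28.

0.28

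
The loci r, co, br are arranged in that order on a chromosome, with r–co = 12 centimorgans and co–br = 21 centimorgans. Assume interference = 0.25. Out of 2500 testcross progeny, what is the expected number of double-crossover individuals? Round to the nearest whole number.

47

Map distances give recombination frequencies of 0.120 and 0.210 for the two intervals.
With interference 0.25 (so coincidence = 0.75), expected double-crossover frequency = 0.120 × 0.210 × 0.75 = 0.01890.
Expected number = 0.01890 × 2500 = 47.25 ≈ 47.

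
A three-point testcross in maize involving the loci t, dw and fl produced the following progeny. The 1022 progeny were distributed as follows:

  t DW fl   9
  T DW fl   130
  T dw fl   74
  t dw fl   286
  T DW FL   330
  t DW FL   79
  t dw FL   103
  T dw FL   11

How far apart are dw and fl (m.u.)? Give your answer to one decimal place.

24.8 m.u.

The two most frequent reciprocal classes, t dw fl and T DW FL, are the parental types, so the F1 was t dw fl / T DW FL.
The two rarest classes, t DW fl and T dw FL, are the double crossovers. Comparing them with the parentals, only the dw allele has switched, so dw is the middle locus and the order is fl – dw – t.
Crossovers in the fl–dw interval produce the single-crossover classes t dw FL and T DW fl (103 + 130 = 233) plus the double crossovers (20).
RF(fl–dw) = (233 + 20) / 1022 = 253/1022 = 0.2476 → 24.8 m.u.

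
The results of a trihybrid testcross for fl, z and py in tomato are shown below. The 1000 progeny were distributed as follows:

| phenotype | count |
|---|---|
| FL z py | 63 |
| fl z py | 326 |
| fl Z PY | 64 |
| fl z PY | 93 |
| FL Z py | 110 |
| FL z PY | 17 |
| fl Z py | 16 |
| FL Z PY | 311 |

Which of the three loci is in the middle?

z

The two most frequent reciprocal classes, FL Z PY and fl z py, are the parental types, so the F1 was FL Z PY / fl z py.
The two rarest classes, FL z PY and fl Z py, are the double crossovers. Comparing them with the parentals, only the z allele has switched, so z is the middle locus and the order is fl – z – py.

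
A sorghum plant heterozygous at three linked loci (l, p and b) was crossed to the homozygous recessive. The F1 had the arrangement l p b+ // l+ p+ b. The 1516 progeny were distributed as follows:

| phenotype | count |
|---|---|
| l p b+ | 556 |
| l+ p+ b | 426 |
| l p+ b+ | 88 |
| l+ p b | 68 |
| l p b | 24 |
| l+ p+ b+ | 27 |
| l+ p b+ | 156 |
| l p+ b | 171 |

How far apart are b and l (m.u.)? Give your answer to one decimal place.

24.9 m.u.

The two rarest classes, l p b and l+ p+ b+, are the double crossovers. Comparing them with the parentals, only the b allele has switched, so b is the middle locus and the order is l – b – p.
Crossovers in the l–b interval produce the single-crossover classes l+ p b+ and l p+ b (156 + 171 = 327) plus the double crossovers (51).
RF(l–b) = (327 + 51) / 1516 = 378/1516 = 0.2493 → 24.9 m.u.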